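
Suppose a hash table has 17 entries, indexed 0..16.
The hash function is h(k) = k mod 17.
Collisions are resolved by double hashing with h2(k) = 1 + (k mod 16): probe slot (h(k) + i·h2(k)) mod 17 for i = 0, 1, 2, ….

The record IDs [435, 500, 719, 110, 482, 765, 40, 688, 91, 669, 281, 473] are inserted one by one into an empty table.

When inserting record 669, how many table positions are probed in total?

2

435: h=10 -> slot 10
500: h=7 -> slot 7
719: h=5 -> slot 5
110: h=8 -> slot 8
482: h=6 -> slot 6
765: h=0 -> slot 0
40: h=6, h2=9, probe 6,15 -> slot 15
688: h=8, h2=1, probe 8,9 -> slot 9
91: h=6, h2=12, probe 6,1 -> slot 1
669: h=6, h2=14, probe 6,3 -> slot 3
281: h=9, h2=10, probe 9,2 -> slot 2
473: h=14 -> slot 14
Table: [765, 91, 281, 669, -, 719, 482, 500, 110, 688, 435, -, -, -, 473, 40, -]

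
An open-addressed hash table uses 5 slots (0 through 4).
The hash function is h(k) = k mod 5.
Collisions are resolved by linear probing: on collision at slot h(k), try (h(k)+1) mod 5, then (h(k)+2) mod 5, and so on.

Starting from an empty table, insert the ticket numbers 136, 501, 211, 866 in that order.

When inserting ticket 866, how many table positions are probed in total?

136 hashes to 1; slot 1 is free => place at 1.
501 hashes to 1; 1 taken => place at 2.
211 hashes to 1; 1,2 taken => place at 3.
866 hashes to 1; 1,2,3 taken => place at 4.
Table: [_, 136, 501, 211, 866]

4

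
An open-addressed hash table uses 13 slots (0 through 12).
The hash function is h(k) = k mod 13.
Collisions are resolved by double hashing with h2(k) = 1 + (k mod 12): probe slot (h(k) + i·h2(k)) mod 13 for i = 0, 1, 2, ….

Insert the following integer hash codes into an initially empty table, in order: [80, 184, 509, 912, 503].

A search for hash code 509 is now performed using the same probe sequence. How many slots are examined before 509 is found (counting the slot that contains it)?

80: h=2 -> slot 2
184: h=2, h2=5, probe 2,7 -> slot 7
509: h=2, h2=6, probe 2,8 -> slot 8
912: h=2, h2=1, probe 2,3 -> slot 3
503: h=9 -> slot 9
Table: [-, -, 80, 912, -, -, -, 184, 509, 503, -, -, -]
Lookup 509: h=2, h2=6, probe 2,8 → found at 8.

2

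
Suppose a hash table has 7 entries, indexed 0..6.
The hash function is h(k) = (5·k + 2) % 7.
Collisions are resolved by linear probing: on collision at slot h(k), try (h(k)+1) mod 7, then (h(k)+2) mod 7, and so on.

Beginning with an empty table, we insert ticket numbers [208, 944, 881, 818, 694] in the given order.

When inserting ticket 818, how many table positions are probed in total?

Insert 208: h=6, slot 6 empty -> index 6.
Insert 944: h=4, slot 4 empty -> index 4.
Insert 881: h=4, slot 4 occupied -> index 5.
Insert 818: h=4, slots 4,5,6 occupied -> index 0.
Insert 694: h=0, slot 0 occupied -> index 1.
Table: [818, 694, _, _, 944, 881, 208]

4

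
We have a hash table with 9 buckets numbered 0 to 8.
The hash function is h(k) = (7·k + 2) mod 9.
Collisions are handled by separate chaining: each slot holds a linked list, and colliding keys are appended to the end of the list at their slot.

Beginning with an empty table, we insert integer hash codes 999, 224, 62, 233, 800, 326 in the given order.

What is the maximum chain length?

Insert 999: h=2, bucket 2 empty -> new chain.
Insert 224: h=4, bucket 4 empty -> new chain.
Insert 62: h=4, bucket 4 nonempty -> append to chain.
Insert 233: h=4, bucket 4 nonempty -> append to chain.
Insert 800: h=4, bucket 4 nonempty -> append to chain.
Insert 326: h=7, bucket 7 empty -> new chain.
Final buckets:
0: .
1: .
2: 999
3: .
4: 224 -> 62 -> 233 -> 800
5: .
6: .
7: 326
8: .

4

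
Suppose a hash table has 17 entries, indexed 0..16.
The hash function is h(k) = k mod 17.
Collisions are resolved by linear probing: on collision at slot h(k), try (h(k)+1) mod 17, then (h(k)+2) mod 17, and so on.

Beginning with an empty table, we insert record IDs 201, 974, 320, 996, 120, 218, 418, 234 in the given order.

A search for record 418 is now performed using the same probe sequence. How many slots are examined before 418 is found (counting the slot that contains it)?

Insert 201: h=14, slot 14 empty -> index 14.
Insert 974: h=5, slot 5 empty -> index 5.
Insert 320: h=14, slot 14 occupied -> index 15.
Insert 996: h=10, slot 10 empty -> index 10.
Insert 120: h=1, slot 1 empty -> index 1.
Insert 218: h=14, slots 14,15 occupied -> index 16.
Insert 418: h=10, slot 10 occupied -> index 11.
Insert 234: h=13, slot 13 empty -> index 13.
Table: [∅, 120, ∅, ∅, ∅, 974, ∅, ∅, ∅, ∅, 996, 418, ∅, 234, 201, 320, 218]
Lookup 418: h=10, probe 10,11 → found at 11.

2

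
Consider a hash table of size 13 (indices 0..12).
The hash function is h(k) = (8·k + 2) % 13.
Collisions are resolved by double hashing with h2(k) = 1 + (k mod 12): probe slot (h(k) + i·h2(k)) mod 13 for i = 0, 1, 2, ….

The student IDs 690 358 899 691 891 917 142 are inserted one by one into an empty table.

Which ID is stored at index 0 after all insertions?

691

Insert 690: h=10, slot 10 empty → index 10.
Insert 358: h=6, slot 6 empty → index 6.
Insert 899: h=5, slot 5 empty → index 5.
Insert 691: h=5, h2=8, slot 5 occupied → index 0.
Insert 891: h=6, h2=4, slots 6,10 occupied → index 1.
Insert 917: h=6, h2=6, slot 6 occupied → index 12.
Insert 142: h=7, slot 7 empty → index 7.
Table: [691, 891, —, —, —, 899, 358, 142, —, —, 690, —, 917]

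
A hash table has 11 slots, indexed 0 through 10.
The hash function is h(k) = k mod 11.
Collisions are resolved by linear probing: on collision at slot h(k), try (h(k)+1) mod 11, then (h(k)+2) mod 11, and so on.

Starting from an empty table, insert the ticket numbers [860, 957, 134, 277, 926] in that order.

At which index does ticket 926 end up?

860 hashes to 2; slot 2 is free -> place at 2.
957 hashes to 0; slot 0 is free -> place at 0.
134 hashes to 2; 2 taken -> place at 3.
277 hashes to 2; 2,3 taken -> place at 4.
926 hashes to 2; 2,3,4 taken -> place at 5.
Table: [957, _, 860, 134, 277, 926, _, _, _, _, _]

5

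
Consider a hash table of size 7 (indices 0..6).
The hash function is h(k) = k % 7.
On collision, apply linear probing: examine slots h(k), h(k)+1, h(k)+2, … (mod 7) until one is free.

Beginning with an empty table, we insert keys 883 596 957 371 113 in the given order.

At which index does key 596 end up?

2

883: h=1 => slot 1
596: h=1, probe 1,2 => slot 2
957: h=5 => slot 5
371: h=0 => slot 0
113: h=1, probe 1,2,3 => slot 3
Table: [371, 883, 596, 113, —, 957, —]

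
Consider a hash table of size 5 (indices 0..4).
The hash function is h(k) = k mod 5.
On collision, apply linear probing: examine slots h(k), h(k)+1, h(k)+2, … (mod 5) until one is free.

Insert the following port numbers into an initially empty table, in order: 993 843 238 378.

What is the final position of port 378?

1

993: h=3 -> slot 3
843: h=3, probe 3,4 -> slot 4
238: h=3, probe 3,4,0 -> slot 0
378: h=3, probe 3,4,0,1 -> slot 1
Table: [238, 378, -, 993, 843]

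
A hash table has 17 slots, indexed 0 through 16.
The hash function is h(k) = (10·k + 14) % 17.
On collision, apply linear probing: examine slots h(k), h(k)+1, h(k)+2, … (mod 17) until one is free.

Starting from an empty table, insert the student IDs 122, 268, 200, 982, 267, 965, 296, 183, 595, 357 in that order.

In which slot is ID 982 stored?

122 hashes to 10; slot 10 is free => place at 10.
268 hashes to 8; slot 8 is free => place at 8.
200 hashes to 8; 8 taken => place at 9.
982 hashes to 8; 8,9,10 taken => place at 11.
267 hashes to 15; slot 15 is free => place at 15.
965 hashes to 8; 8,9,10,11 taken => place at 12.
296 hashes to 16; slot 16 is free => place at 16.
183 hashes to 8; 8,9,10,11,12 taken => place at 13.
595 hashes to 14; slot 14 is free => place at 14.
357 hashes to 14; 14,15,16 taken => place at 0.
Table: [357, —, —, —, —, —, —, —, 268, 200, 122, 982, 965, 183, 595, 267, 296]

11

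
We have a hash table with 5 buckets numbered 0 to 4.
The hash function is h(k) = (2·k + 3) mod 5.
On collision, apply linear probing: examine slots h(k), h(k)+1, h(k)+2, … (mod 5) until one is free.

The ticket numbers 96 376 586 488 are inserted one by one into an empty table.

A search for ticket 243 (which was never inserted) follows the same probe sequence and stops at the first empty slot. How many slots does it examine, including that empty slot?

96 hashes to 0; slot 0 is free → place at 0.
376 hashes to 0; 0 taken → place at 1.
586 hashes to 0; 0,1 taken → place at 2.
488 hashes to 4; slot 4 is free → place at 4.
Table: [96, 376, 586, ∅, 488]
Lookup 243: h=4, probe 4,0,1,2,3 → slot 3 empty, not found.

5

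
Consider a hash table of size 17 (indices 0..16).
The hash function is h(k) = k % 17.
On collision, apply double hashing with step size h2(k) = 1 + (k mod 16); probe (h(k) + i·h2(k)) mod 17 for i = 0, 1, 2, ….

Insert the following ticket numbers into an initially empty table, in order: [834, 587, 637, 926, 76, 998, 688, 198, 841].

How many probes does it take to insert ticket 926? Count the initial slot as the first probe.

2

834 hashes to 1; slot 1 is free => place at 1.
587 hashes to 9; slot 9 is free => place at 9.
637 hashes to 8; slot 8 is free => place at 8.
926 hashes to 8, h2=15; 8 taken => place at 6.
76 hashes to 8, h2=13; 8 taken => place at 4.
998 hashes to 12; slot 12 is free => place at 12.
688 hashes to 8, h2=1; 8,9 taken => place at 10.
198 hashes to 11; slot 11 is free => place at 11.
841 hashes to 8, h2=10; 8,1,11,4 taken => place at 14.
Table: [., 834, ., ., 76, ., 926, ., 637, 587, 688, 198, 998, ., 841, ., .]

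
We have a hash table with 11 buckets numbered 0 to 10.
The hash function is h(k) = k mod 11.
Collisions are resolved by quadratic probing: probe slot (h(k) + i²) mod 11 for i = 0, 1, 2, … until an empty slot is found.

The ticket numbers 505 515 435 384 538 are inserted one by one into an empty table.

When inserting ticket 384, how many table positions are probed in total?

505: h=10 → slot 10
515: h=9 → slot 9
435: h=6 → slot 6
384: h=10, probe 10,0 → slot 0
538: h=10, probe 10,0,3 → slot 3
Table: [384, ., ., 538, ., ., 435, ., ., 515, 505]

2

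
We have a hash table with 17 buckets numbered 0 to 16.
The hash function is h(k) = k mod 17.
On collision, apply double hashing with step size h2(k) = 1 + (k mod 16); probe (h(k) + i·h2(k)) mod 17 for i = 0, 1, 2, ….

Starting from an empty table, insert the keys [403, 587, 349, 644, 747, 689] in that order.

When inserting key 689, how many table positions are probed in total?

403: h=12 => slot 12
587: h=9 => slot 9
349: h=9, h2=14, probe 9,6 => slot 6
644: h=15 => slot 15
747: h=16 => slot 16
689: h=9, h2=2, probe 9,11 => slot 11
Table: [_, _, _, _, _, _, 349, _, _, 587, _, 689, 403, _, _, 644, 747]

2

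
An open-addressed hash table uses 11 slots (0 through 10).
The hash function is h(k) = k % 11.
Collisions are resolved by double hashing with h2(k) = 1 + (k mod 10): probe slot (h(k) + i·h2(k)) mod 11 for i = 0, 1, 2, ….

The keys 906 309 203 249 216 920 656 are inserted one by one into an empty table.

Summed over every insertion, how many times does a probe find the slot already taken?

906 hashes to 4; slot 4 is free → place at 4.
309 hashes to 1; slot 1 is free → place at 1.
203 hashes to 5; slot 5 is free → place at 5.
249 hashes to 7; slot 7 is free → place at 7.
216 hashes to 7, h2=7; 7 taken → place at 3.
920 hashes to 7, h2=1; 7 taken → place at 8.
656 hashes to 7, h2=7; 7,3 taken → place at 10.
Table: [∅, 309, ∅, 216, 906, 203, ∅, 249, 920, ∅, 656]

4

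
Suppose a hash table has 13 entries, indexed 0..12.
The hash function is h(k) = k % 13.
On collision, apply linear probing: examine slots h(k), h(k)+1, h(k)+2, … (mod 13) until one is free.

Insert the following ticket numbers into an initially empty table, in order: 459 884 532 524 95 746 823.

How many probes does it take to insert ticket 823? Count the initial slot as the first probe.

459 hashes to 4; slot 4 is free -> place at 4.
884 hashes to 0; slot 0 is free -> place at 0.
532 hashes to 12; slot 12 is free -> place at 12.
524 hashes to 4; 4 taken -> place at 5.
95 hashes to 4; 4,5 taken -> place at 6.
746 hashes to 5; 5,6 taken -> place at 7.
823 hashes to 4; 4,5,6,7 taken -> place at 8.
Table: [884, —, —, —, 459, 524, 95, 746, 823, —, —, —, 532]

5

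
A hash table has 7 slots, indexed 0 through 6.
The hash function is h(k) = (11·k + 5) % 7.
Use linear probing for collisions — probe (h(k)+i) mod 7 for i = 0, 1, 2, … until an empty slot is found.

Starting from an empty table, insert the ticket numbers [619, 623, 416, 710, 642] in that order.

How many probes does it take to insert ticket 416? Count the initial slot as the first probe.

2

619: h=3 => slot 3
623: h=5 => slot 5
416: h=3, probe 3,4 => slot 4
710: h=3, probe 3,4,5,6 => slot 6
642: h=4, probe 4,5,6,0 => slot 0
Table: [642, -, -, 619, 416, 623, 710]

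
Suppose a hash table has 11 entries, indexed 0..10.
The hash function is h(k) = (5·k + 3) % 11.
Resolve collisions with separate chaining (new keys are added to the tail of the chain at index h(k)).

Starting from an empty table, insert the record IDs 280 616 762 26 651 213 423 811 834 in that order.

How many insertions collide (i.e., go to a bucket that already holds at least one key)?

Insert 280: h=6, bucket 6 empty → new chain.
Insert 616: h=3, bucket 3 empty → new chain.
Insert 762: h=7, bucket 7 empty → new chain.
Insert 26: h=1, bucket 1 empty → new chain.
Insert 651: h=2, bucket 2 empty → new chain.
Insert 213: h=1, bucket 1 nonempty → append to chain.
Insert 423: h=6, bucket 6 nonempty → append to chain.
Insert 811: h=10, bucket 10 empty → new chain.
Insert 834: h=4, bucket 4 empty → new chain.
Final buckets:
0: -
1: 26 -> 213
2: 651
3: 616
4: 834
5: -
6: 280 -> 423
7: 762
8: -
9: -
10: 811

2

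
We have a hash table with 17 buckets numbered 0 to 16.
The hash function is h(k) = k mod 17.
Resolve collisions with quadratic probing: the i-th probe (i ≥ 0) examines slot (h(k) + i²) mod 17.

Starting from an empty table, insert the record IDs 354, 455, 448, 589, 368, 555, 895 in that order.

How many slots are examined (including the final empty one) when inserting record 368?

354 hashes to 14; slot 14 is free => place at 14.
455 hashes to 13; slot 13 is free => place at 13.
448 hashes to 6; slot 6 is free => place at 6.
589 hashes to 11; slot 11 is free => place at 11.
368 hashes to 11; 11 taken => place at 12.
555 hashes to 11; 11,12 taken => place at 15.
895 hashes to 11; 11,12,15 taken => place at 3.
Table: [—, —, —, 895, —, —, 448, —, —, —, —, 589, 368, 455, 354, 555, —]

2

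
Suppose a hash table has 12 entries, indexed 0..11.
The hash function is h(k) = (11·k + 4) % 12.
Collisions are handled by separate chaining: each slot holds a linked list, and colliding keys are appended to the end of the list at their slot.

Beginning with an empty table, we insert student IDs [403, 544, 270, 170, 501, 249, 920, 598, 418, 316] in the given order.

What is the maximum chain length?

Insert 403: h=9, bucket 9 empty -> new chain.
Insert 544: h=0, bucket 0 empty -> new chain.
Insert 270: h=10, bucket 10 empty -> new chain.
Insert 170: h=2, bucket 2 empty -> new chain.
Insert 501: h=7, bucket 7 empty -> new chain.
Insert 249: h=7, bucket 7 nonempty -> append to chain.
Insert 920: h=8, bucket 8 empty -> new chain.
Insert 598: h=6, bucket 6 empty -> new chain.
Insert 418: h=6, bucket 6 nonempty -> append to chain.
Insert 316: h=0, bucket 0 nonempty -> append to chain.
Final buckets:
0: 544 -> 316
1: .
2: 170
3: .
4: .
5: .
6: 598 -> 418
7: 501 -> 249
8: 920
9: 403
10: 270
11: .

2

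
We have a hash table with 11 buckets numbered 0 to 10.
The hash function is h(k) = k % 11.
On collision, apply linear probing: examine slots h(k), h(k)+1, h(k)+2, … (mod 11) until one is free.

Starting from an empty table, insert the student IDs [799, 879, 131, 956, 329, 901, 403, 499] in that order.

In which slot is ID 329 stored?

2

Insert 799: h=7, slot 7 empty => index 7.
Insert 879: h=10, slot 10 empty => index 10.
Insert 131: h=10, slot 10 occupied => index 0.
Insert 956: h=10, slots 10,0 occupied => index 1.
Insert 329: h=10, slots 10,0,1 occupied => index 2.
Insert 901: h=10, slots 10,0,1,2 occupied => index 3.
Insert 403: h=7, slot 7 occupied => index 8.
Insert 499: h=4, slot 4 empty => index 4.
Table: [131, 956, 329, 901, 499, ., ., 799, 403, ., 879]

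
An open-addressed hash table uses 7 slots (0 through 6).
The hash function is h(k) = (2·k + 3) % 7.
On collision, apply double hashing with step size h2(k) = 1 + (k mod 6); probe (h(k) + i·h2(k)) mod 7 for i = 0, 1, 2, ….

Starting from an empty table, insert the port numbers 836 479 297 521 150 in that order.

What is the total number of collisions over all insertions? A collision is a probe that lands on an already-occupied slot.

836: h=2 → slot 2
479: h=2, h2=6, probe 2,1 → slot 1
297: h=2, h2=4, probe 2,6 → slot 6
521: h=2, h2=6, probe 2,1,0 → slot 0
150: h=2, h2=1, probe 2,3 → slot 3
Table: [521, 479, 836, 150, ∅, ∅, 297]

5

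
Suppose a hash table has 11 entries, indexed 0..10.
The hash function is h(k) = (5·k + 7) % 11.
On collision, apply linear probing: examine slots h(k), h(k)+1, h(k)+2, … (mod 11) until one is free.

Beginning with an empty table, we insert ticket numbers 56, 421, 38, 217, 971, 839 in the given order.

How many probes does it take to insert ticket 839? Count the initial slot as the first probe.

5

56: h=1 → slot 1
421: h=0 → slot 0
38: h=10 → slot 10
217: h=3 → slot 3
971: h=0, probe 0,1,2 → slot 2
839: h=0, probe 0,1,2,3,4 → slot 4
Table: [421, 56, 971, 217, 839, _, _, _, _, _, 38]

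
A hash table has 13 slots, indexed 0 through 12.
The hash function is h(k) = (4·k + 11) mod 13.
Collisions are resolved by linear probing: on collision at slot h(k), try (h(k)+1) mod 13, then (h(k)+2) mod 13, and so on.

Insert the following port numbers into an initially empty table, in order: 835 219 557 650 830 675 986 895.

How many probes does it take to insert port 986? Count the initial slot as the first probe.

835 hashes to 10; slot 10 is free -> place at 10.
219 hashes to 3; slot 3 is free -> place at 3.
557 hashes to 3; 3 taken -> place at 4.
650 hashes to 11; slot 11 is free -> place at 11.
830 hashes to 3; 3,4 taken -> place at 5.
675 hashes to 7; slot 7 is free -> place at 7.
986 hashes to 3; 3,4,5 taken -> place at 6.
895 hashes to 3; 3,4,5,6,7 taken -> place at 8.
Table: [., ., ., 219, 557, 830, 986, 675, 895, ., 835, 650, .]

4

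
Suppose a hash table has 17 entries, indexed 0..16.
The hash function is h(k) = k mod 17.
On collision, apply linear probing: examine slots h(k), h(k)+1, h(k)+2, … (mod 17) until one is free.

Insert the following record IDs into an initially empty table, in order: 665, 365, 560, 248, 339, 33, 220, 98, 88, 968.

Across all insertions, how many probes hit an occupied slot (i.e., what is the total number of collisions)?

14

665 hashes to 2; slot 2 is free → place at 2.
365 hashes to 8; slot 8 is free → place at 8.
560 hashes to 16; slot 16 is free → place at 16.
248 hashes to 10; slot 10 is free → place at 10.
339 hashes to 16; 16 taken → place at 0.
33 hashes to 16; 16,0 taken → place at 1.
220 hashes to 16; 16,0,1,2 taken → place at 3.
98 hashes to 13; slot 13 is free → place at 13.
88 hashes to 3; 3 taken → place at 4.
968 hashes to 16; 16,0,1,2,3,4 taken → place at 5.
Table: [339, 33, 665, 220, 88, 968, _, _, 365, _, 248, _, _, 98, _, _, 560]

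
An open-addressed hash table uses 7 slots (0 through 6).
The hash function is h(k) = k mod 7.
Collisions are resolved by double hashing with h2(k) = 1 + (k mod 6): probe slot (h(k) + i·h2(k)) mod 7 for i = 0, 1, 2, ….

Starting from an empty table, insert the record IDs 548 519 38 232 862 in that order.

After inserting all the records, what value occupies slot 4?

548 hashes to 2; slot 2 is free -> place at 2.
519 hashes to 1; slot 1 is free -> place at 1.
38 hashes to 3; slot 3 is free -> place at 3.
232 hashes to 1, h2=5; 1 taken -> place at 6.
862 hashes to 1, h2=5; 1,6 taken -> place at 4.
Table: [., 519, 548, 38, 862, ., 232]

862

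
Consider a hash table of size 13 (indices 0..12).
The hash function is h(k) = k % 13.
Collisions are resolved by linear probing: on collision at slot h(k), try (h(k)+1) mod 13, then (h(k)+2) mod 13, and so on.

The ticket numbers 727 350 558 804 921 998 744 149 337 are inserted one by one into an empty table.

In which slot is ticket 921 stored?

2

727: h=12 → slot 12
350: h=12, probe 12,0 → slot 0
558: h=12, probe 12,0,1 → slot 1
804: h=11 → slot 11
921: h=11, probe 11,12,0,1,2 → slot 2
998: h=10 → slot 10
744: h=3 → slot 3
149: h=6 → slot 6
337: h=12, probe 12,0,1,2,3,4 → slot 4
Table: [350, 558, 921, 744, 337, —, 149, —, —, —, 998, 804, 727]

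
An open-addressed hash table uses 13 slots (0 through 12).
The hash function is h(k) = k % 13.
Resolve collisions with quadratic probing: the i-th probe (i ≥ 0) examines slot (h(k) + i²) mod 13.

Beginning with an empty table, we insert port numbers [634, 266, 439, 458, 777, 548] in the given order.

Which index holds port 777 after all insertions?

1

634: h=10 => slot 10
266: h=6 => slot 6
439: h=10, probe 10,11 => slot 11
458: h=3 => slot 3
777: h=10, probe 10,11,1 => slot 1
548: h=2 => slot 2
Table: [., 777, 548, 458, ., ., 266, ., ., ., 634, 439, .]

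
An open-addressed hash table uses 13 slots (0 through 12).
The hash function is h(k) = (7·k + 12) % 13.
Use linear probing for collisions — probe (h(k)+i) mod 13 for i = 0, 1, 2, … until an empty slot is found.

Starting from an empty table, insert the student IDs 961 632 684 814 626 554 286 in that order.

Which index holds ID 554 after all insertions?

7

961: h=5 => slot 5
632: h=3 => slot 3
684: h=3, probe 3,4 => slot 4
814: h=3, probe 3,4,5,6 => slot 6
626: h=0 => slot 0
554: h=3, probe 3,4,5,6,7 => slot 7
286: h=12 => slot 12
Table: [626, ., ., 632, 684, 961, 814, 554, ., ., ., ., 286]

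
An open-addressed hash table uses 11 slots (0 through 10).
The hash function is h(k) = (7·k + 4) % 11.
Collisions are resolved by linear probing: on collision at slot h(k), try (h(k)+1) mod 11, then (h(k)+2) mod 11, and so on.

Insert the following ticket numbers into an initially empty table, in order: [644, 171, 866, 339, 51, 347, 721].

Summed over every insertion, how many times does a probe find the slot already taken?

644 hashes to 2; slot 2 is free → place at 2.
171 hashes to 2; 2 taken → place at 3.
866 hashes to 5; slot 5 is free → place at 5.
339 hashes to 1; slot 1 is free → place at 1.
51 hashes to 9; slot 9 is free → place at 9.
347 hashes to 2; 2,3 taken → place at 4.
721 hashes to 2; 2,3,4,5 taken → place at 6.
Table: [∅, 339, 644, 171, 347, 866, 721, ∅, ∅, 51, ∅]

7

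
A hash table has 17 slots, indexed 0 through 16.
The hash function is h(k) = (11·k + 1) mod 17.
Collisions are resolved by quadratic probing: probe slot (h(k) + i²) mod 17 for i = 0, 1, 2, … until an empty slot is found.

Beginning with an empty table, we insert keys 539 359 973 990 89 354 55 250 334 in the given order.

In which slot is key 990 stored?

12

Insert 539: h=14, slot 14 empty → index 14.
Insert 359: h=6, slot 6 empty → index 6.
Insert 973: h=11, slot 11 empty → index 11.
Insert 990: h=11, slot 11 occupied → index 12.
Insert 89: h=11, slots 11,12 occupied → index 15.
Insert 354: h=2, slot 2 empty → index 2.
Insert 55: h=11, slots 11,12,15 occupied → index 3.
Insert 250: h=14, slots 14,15 occupied → index 1.
Insert 334: h=3, slot 3 occupied → index 4.
Table: [-, 250, 354, 55, 334, -, 359, -, -, -, -, 973, 990, -, 539, 89, -]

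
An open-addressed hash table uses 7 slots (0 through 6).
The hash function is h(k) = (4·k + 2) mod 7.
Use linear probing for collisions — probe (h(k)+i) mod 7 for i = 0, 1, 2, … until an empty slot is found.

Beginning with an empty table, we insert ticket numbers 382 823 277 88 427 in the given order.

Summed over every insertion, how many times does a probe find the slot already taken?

6

382: h=4 → slot 4
823: h=4, probe 4,5 → slot 5
277: h=4, probe 4,5,6 → slot 6
88: h=4, probe 4,5,6,0 → slot 0
427: h=2 → slot 2
Table: [88, -, 427, -, 382, 823, 277]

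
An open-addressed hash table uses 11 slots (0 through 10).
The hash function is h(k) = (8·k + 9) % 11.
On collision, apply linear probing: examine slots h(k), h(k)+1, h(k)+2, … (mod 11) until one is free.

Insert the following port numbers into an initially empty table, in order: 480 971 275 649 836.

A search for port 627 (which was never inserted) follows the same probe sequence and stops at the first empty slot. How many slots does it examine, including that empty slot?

Insert 480: h=10, slot 10 empty => index 10.
Insert 971: h=0, slot 0 empty => index 0.
Insert 275: h=9, slot 9 empty => index 9.
Insert 649: h=9, slots 9,10,0 occupied => index 1.
Insert 836: h=9, slots 9,10,0,1 occupied => index 2.
Table: [971, 649, 836, _, _, _, _, _, _, 275, 480]
Lookup 627: h=9, probe 9,10,0,1,2,3 → slot 3 empty, not found.

6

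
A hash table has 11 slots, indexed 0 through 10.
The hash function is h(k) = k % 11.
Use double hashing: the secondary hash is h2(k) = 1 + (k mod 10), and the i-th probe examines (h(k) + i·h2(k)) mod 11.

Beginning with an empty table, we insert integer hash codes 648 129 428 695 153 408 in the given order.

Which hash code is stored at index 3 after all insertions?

153

648 hashes to 10; slot 10 is free => place at 10.
129 hashes to 8; slot 8 is free => place at 8.
428 hashes to 10, h2=9; 10,8 taken => place at 6.
695 hashes to 2; slot 2 is free => place at 2.
153 hashes to 10, h2=4; 10 taken => place at 3.
408 hashes to 1; slot 1 is free => place at 1.
Table: [_, 408, 695, 153, _, _, 428, _, 129, _, 648]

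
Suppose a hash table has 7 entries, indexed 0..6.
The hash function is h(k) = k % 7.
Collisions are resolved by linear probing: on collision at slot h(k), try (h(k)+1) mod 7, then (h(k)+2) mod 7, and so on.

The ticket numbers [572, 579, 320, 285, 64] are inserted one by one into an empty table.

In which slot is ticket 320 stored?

572 hashes to 5; slot 5 is free => place at 5.
579 hashes to 5; 5 taken => place at 6.
320 hashes to 5; 5,6 taken => place at 0.
285 hashes to 5; 5,6,0 taken => place at 1.
64 hashes to 1; 1 taken => place at 2.
Table: [320, 285, 64, —, —, 572, 579]

0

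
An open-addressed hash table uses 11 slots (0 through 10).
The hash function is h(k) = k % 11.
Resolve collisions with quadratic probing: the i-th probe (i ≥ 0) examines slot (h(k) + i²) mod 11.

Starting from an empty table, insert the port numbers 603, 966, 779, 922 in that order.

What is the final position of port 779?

2

Insert 603: h=9, slot 9 empty => index 9.
Insert 966: h=9, slot 9 occupied => index 10.
Insert 779: h=9, slots 9,10 occupied => index 2.
Insert 922: h=9, slots 9,10,2 occupied => index 7.
Table: [_, _, 779, _, _, _, _, 922, _, 603, 966]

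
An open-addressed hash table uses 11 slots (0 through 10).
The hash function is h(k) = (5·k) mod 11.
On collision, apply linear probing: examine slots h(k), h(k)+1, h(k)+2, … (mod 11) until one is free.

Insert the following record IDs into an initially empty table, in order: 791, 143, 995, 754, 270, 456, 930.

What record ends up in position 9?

270

791 hashes to 6; slot 6 is free -> place at 6.
143 hashes to 0; slot 0 is free -> place at 0.
995 hashes to 3; slot 3 is free -> place at 3.
754 hashes to 8; slot 8 is free -> place at 8.
270 hashes to 8; 8 taken -> place at 9.
456 hashes to 3; 3 taken -> place at 4.
930 hashes to 8; 8,9 taken -> place at 10.
Table: [143, _, _, 995, 456, _, 791, _, 754, 270, 930]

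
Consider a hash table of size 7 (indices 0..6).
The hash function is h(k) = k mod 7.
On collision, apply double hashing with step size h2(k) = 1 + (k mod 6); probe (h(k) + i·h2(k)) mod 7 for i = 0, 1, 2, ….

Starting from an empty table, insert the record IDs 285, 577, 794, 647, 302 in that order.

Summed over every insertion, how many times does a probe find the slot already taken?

2

285 hashes to 5; slot 5 is free -> place at 5.
577 hashes to 3; slot 3 is free -> place at 3.
794 hashes to 3, h2=3; 3 taken -> place at 6.
647 hashes to 3, h2=6; 3 taken -> place at 2.
302 hashes to 1; slot 1 is free -> place at 1.
Table: [∅, 302, 647, 577, ∅, 285, 794]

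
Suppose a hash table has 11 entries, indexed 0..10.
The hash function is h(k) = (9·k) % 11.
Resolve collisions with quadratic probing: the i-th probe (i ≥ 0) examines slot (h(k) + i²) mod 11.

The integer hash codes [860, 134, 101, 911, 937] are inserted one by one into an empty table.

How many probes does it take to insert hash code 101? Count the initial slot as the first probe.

3

860: h=7 → slot 7
134: h=7, probe 7,8 → slot 8
101: h=7, probe 7,8,0 → slot 0
911: h=4 → slot 4
937: h=7, probe 7,8,0,5 → slot 5
Table: [101, ∅, ∅, ∅, 911, 937, ∅, 860, 134, ∅, ∅]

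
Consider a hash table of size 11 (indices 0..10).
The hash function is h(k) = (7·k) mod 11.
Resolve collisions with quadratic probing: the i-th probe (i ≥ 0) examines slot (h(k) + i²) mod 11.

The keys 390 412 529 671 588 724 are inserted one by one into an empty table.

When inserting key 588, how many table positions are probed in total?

Insert 390: h=2, slot 2 empty → index 2.
Insert 412: h=2, slot 2 occupied → index 3.
Insert 529: h=7, slot 7 empty → index 7.
Insert 671: h=0, slot 0 empty → index 0.
Insert 588: h=2, slots 2,3 occupied → index 6.
Insert 724: h=8, slot 8 empty → index 8.
Table: [671, -, 390, 412, -, -, 588, 529, 724, -, -]

3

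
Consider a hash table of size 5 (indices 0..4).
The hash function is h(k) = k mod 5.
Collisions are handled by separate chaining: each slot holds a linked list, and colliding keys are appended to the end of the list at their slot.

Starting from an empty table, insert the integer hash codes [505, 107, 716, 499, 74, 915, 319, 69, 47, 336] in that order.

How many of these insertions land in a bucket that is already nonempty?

6

505 -> bucket 0
107 -> bucket 2
716 -> bucket 1
499 -> bucket 4
74 -> bucket 4 (collision)
915 -> bucket 0 (collision)
319 -> bucket 4 (collision)
69 -> bucket 4 (collision)
47 -> bucket 2 (collision)
336 -> bucket 1 (collision)
Final buckets:
0: 505 -> 915
1: 716 -> 336
2: 107 -> 47
3: -
4: 499 -> 74 -> 319 -> 69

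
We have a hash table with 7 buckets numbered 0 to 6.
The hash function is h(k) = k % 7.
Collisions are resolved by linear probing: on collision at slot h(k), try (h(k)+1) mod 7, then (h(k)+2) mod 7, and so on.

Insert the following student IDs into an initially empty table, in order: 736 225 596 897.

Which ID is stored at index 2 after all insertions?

Insert 736: h=1, slot 1 empty => index 1.
Insert 225: h=1, slot 1 occupied => index 2.
Insert 596: h=1, slots 1,2 occupied => index 3.
Insert 897: h=1, slots 1,2,3 occupied => index 4.
Table: [—, 736, 225, 596, 897, —, —]

225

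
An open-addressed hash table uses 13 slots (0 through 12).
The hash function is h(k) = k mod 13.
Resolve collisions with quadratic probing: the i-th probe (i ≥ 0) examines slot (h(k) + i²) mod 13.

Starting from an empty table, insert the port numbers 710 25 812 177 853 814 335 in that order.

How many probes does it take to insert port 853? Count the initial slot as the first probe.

4

710 hashes to 8; slot 8 is free -> place at 8.
25 hashes to 12; slot 12 is free -> place at 12.
812 hashes to 6; slot 6 is free -> place at 6.
177 hashes to 8; 8 taken -> place at 9.
853 hashes to 8; 8,9,12 taken -> place at 4.
814 hashes to 8; 8,9,12,4 taken -> place at 11.
335 hashes to 10; slot 10 is free -> place at 10.
Table: [_, _, _, _, 853, _, 812, _, 710, 177, 335, 814, 25]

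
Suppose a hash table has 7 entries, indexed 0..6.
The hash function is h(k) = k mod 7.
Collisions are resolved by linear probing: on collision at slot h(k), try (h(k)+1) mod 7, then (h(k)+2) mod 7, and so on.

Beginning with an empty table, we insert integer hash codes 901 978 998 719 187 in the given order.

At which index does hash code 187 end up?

Insert 901: h=5, slot 5 empty → index 5.
Insert 978: h=5, slot 5 occupied → index 6.
Insert 998: h=4, slot 4 empty → index 4.
Insert 719: h=5, slots 5,6 occupied → index 0.
Insert 187: h=5, slots 5,6,0 occupied → index 1.
Table: [719, 187, ., ., 998, 901, 978]

1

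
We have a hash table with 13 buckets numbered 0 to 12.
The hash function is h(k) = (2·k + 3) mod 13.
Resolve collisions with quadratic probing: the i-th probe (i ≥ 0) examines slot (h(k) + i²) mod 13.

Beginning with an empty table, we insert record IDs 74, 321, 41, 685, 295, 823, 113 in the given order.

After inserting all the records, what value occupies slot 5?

74: h=8 → slot 8
321: h=8, probe 8,9 → slot 9
41: h=7 → slot 7
685: h=8, probe 8,9,12 → slot 12
295: h=8, probe 8,9,12,4 → slot 4
823: h=11 → slot 11
113: h=8, probe 8,9,12,4,11,7,5 → slot 5
Table: [—, —, —, —, 295, 113, —, 41, 74, 321, —, 823, 685]

113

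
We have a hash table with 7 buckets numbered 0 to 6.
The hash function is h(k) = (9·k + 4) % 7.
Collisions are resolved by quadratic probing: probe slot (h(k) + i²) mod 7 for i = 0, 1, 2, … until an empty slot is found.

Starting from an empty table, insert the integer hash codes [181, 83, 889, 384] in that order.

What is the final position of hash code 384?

6

181 hashes to 2; slot 2 is free → place at 2.
83 hashes to 2; 2 taken → place at 3.
889 hashes to 4; slot 4 is free → place at 4.
384 hashes to 2; 2,3 taken → place at 6.
Table: [_, _, 181, 83, 889, _, 384]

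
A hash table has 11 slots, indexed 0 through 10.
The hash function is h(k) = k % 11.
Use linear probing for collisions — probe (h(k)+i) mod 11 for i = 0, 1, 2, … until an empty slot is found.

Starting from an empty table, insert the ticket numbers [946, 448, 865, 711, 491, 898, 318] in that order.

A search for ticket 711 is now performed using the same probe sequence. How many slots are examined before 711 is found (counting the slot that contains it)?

Insert 946: h=0, slot 0 empty → index 0.
Insert 448: h=8, slot 8 empty → index 8.
Insert 865: h=7, slot 7 empty → index 7.
Insert 711: h=7, slots 7,8 occupied → index 9.
Insert 491: h=7, slots 7,8,9 occupied → index 10.
Insert 898: h=7, slots 7,8,9,10,0 occupied → index 1.
Insert 318: h=10, slots 10,0,1 occupied → index 2.
Table: [946, 898, 318, —, —, —, —, 865, 448, 711, 491]
Lookup 711: h=7, probe 7,8,9 → found at 9.

3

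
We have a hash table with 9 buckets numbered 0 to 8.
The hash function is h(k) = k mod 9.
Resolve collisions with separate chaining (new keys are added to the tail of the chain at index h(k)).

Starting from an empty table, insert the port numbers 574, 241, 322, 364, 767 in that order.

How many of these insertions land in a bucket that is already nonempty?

574 -> bucket 7
241 -> bucket 7 (collision)
322 -> bucket 7 (collision)
364 -> bucket 4
767 -> bucket 2
Final buckets:
0: —
1: —
2: 767
3: —
4: 364
5: —
6: —
7: 574 -> 241 -> 322
8: —

2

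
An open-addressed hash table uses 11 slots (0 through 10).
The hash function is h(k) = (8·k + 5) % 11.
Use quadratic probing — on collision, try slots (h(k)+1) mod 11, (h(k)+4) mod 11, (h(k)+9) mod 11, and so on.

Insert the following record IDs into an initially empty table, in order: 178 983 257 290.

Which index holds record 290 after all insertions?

8

Insert 178: h=10, slot 10 empty -> index 10.
Insert 983: h=4, slot 4 empty -> index 4.
Insert 257: h=4, slot 4 occupied -> index 5.
Insert 290: h=4, slots 4,5 occupied -> index 8.
Table: [-, -, -, -, 983, 257, -, -, 290, -, 178]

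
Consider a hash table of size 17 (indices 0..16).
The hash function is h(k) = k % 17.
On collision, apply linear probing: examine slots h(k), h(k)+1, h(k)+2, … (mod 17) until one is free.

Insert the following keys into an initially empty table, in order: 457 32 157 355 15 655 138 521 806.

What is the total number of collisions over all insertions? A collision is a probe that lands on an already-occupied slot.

6

457 hashes to 15; slot 15 is free -> place at 15.
32 hashes to 15; 15 taken -> place at 16.
157 hashes to 4; slot 4 is free -> place at 4.
355 hashes to 15; 15,16 taken -> place at 0.
15 hashes to 15; 15,16,0 taken -> place at 1.
655 hashes to 9; slot 9 is free -> place at 9.
138 hashes to 2; slot 2 is free -> place at 2.
521 hashes to 11; slot 11 is free -> place at 11.
806 hashes to 7; slot 7 is free -> place at 7.
Table: [355, 15, 138, -, 157, -, -, 806, -, 655, -, 521, -, -, -, 457, 32]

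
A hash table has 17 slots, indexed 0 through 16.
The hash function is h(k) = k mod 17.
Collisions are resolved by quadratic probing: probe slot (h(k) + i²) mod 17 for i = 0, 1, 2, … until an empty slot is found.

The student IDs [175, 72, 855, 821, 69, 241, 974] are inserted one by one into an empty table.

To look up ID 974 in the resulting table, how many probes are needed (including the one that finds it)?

175 hashes to 5; slot 5 is free => place at 5.
72 hashes to 4; slot 4 is free => place at 4.
855 hashes to 5; 5 taken => place at 6.
821 hashes to 5; 5,6 taken => place at 9.
69 hashes to 1; slot 1 is free => place at 1.
241 hashes to 3; slot 3 is free => place at 3.
974 hashes to 5; 5,6,9 taken => place at 14.
Table: [—, 69, —, 241, 72, 175, 855, —, —, 821, —, —, —, —, 974, —, —]
Lookup 974: h=5, probe 5,6,9,14 → found at 14.

4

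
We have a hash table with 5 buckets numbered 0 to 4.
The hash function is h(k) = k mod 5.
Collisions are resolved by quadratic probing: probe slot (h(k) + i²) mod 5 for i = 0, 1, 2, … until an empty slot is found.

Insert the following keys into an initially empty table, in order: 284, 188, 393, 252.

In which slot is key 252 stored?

Insert 284: h=4, slot 4 empty => index 4.
Insert 188: h=3, slot 3 empty => index 3.
Insert 393: h=3, slots 3,4 occupied => index 2.
Insert 252: h=2, slots 2,3 occupied => index 1.
Table: [∅, 252, 393, 188, 284]

1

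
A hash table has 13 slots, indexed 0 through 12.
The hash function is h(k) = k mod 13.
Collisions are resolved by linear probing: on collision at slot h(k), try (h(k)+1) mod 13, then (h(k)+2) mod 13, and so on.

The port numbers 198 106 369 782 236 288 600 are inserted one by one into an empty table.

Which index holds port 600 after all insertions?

8

Insert 198: h=3, slot 3 empty → index 3.
Insert 106: h=2, slot 2 empty → index 2.
Insert 369: h=5, slot 5 empty → index 5.
Insert 782: h=2, slots 2,3 occupied → index 4.
Insert 236: h=2, slots 2,3,4,5 occupied → index 6.
Insert 288: h=2, slots 2,3,4,5,6 occupied → index 7.
Insert 600: h=2, slots 2,3,4,5,6,7 occupied → index 8.
Table: [., ., 106, 198, 782, 369, 236, 288, 600, ., ., ., .]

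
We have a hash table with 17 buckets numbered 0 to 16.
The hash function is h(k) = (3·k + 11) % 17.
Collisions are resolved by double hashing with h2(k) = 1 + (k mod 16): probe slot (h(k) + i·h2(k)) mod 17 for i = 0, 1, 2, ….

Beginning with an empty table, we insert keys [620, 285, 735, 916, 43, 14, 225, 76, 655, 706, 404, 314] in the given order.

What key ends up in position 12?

620: h=1 => slot 1
285: h=16 => slot 16
735: h=6 => slot 6
916: h=5 => slot 5
43: h=4 => slot 4
14: h=2 => slot 2
225: h=6, h2=2, probe 6,8 => slot 8
76: h=1, h2=13, probe 1,14 => slot 14
655: h=4, h2=16, probe 4,3 => slot 3
706: h=4, h2=3, probe 4,7 => slot 7
404: h=16, h2=5, probe 16,4,9 => slot 9
314: h=1, h2=11, probe 1,12 => slot 12
Table: [—, 620, 14, 655, 43, 916, 735, 706, 225, 404, —, —, 314, —, 76, —, 285]

314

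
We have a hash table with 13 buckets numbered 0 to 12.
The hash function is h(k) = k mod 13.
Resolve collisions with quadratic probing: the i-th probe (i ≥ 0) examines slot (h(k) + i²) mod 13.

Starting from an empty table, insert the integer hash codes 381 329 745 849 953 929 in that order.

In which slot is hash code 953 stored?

Insert 381: h=4, slot 4 empty -> index 4.
Insert 329: h=4, slot 4 occupied -> index 5.
Insert 745: h=4, slots 4,5 occupied -> index 8.
Insert 849: h=4, slots 4,5,8 occupied -> index 0.
Insert 953: h=4, slots 4,5,8,0 occupied -> index 7.
Insert 929: h=6, slot 6 empty -> index 6.
Table: [849, _, _, _, 381, 329, 929, 953, 745, _, _, _, _]

7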